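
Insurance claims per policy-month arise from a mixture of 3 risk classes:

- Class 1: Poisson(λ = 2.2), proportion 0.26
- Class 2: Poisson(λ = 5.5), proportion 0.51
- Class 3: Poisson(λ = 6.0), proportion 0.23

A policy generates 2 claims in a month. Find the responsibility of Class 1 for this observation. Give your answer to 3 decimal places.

By Bayes' theorem, P(k | x) = π_k f_k(x) / Σ_j π_j f_j(x).
Poisson probabilities:
  L_1 = 0.268144
  L_2 = 0.0618124
  L_3 = 0.0446175
Prior × likelihood for each component:
  π_1·L_1 = 0.26 × 0.268144 = 0.0697173
  π_2·L_2 = 0.51 × 0.0618124 = 0.0315243
  π_3·L_3 = 0.23 × 0.0446175 = 0.010262
Evidence: 0.0697173 + 0.0315243 + 0.010262 = 0.111504
P(Class 1 | data) = 0.0697173 / 0.111504 ≈ 0.625

0.625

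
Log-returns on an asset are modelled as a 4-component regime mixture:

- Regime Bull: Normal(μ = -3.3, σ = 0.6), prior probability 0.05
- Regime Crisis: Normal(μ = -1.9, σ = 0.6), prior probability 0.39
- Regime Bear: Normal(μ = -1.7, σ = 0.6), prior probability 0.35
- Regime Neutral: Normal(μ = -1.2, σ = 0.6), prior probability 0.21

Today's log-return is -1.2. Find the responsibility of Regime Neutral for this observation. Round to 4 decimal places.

The responsibility of component k is w_k f_k(x) divided by Σ_j w_j f_j(x).
Normal densities:
  f_Bull = (1/(0.6·√(2π)))·exp(−(-1.2−-3.3)²/(2·0.6²)) = 0.664904·exp(-6.12500) = 0.00145447
  f_Crisis = (1/(0.6·√(2π)))·exp(−(-1.2−-1.9)²/(2·0.6²)) = 0.664904·exp(-0.68056) = 0.336664
  f_Bear = (1/(0.6·√(2π)))·exp(−(-1.2−-1.7)²/(2·0.6²)) = 0.664904·exp(-0.34722) = 0.469853
  f_Neutral = (1/(0.6·√(2π)))·exp(−(-1.2−-1.2)²/(2·0.6²)) = 0.664904·exp(-0.00000) = 0.664904
Weight by the priors:
  w_Bull·f_Bull = 0.05 × 0.00145447 = 7.27236e-05
  w_Crisis·f_Crisis = 0.39 × 0.336664 = 0.131299
  w_Bear·f_Bear = 0.35 × 0.469853 = 0.164449
  w_Neutral·f_Neutral = 0.21 × 0.664904 = 0.13963
Evidence: 7.27236e-05 + 0.131299 + 0.164449 + 0.13963 = 0.43545
Responsibility of Regime Neutral: 0.13963 / 0.43545 ≈ 0.3207

0.3207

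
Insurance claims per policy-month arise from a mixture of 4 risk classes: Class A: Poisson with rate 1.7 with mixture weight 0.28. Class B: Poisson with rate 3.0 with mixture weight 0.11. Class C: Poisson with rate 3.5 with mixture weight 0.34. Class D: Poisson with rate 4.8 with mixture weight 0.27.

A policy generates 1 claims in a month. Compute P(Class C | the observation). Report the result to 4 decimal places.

0.2396

P(component k | x) = P(Z=k)·f_k(x) / marginal(x), where marginal(x) = Σ_j P(Z=j)·f_j(x).
Evaluate each component's likelihood at the observed value:
  L_A = 0.310562
  L_B = 0.149361
  L_C = 0.105691
  L_D = 0.0395028
Weight by the priors:
  P(Z=A)·L_A = 0.28 × 0.310562 = 0.0869574
  P(Z=B)·L_B = 0.11 × 0.149361 = 0.0164297
  P(Z=C)·L_C = 0.34 × 0.105691 = 0.0359349
  P(Z=D)·L_D = 0.27 × 0.0395028 = 0.0106658
Normaliser: 0.0869574 + 0.0164297 + 0.0359349 + 0.0106658 = 0.149988
Responsibility of Class C: 0.0359349 / 0.149988 ≈ 0.2396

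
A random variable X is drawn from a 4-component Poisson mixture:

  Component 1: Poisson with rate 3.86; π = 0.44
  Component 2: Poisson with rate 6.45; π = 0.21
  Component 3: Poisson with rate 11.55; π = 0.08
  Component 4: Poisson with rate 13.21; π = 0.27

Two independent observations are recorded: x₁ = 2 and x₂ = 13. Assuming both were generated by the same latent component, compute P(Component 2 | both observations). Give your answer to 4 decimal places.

0.7476

Posterior ∝ prior × likelihood, so P(k | x) ∝ π_k f_k(x); normalise over all components.
Since both observations come from the same component, the likelihood for component k is f_k(x₁)·f_k(x₂).
  L_1 = [e^(−3.86)·3.86^2/2! = 0.156952] × [0.000142882] = 2.24257e-05
  L_2 = [e^(−6.45)·6.45^2/2! = 0.0328768] × [0.00848783] = 0.000279053
  L_3 = [e^(−11.55)·11.55^2/2! = 0.000642736] × [0.100736] = 6.47466e-05
  L_4 = [e^(−13.21)·13.21^2/2! = 0.000159862] × [0.109755] = 1.75457e-05
Multiply by the mixture weights:
  π_1·L_1 = 0.44 × 2.24257e-05 = 9.8673e-06
  π_2·L_2 = 0.21 × 0.000279053 = 5.86011e-05
  π_3·L_3 = 0.08 × 6.47466e-05 = 5.17973e-06
  π_4·L_4 = 0.27 × 1.75457e-05 = 4.73735e-06
Sum: 9.8673e-06 + 5.86011e-05 + 5.17973e-06 + 4.73735e-06 = 7.83855e-05
So the posterior for Component 2 is 5.86011e-05 / 7.83855e-05 ≈ 0.7476.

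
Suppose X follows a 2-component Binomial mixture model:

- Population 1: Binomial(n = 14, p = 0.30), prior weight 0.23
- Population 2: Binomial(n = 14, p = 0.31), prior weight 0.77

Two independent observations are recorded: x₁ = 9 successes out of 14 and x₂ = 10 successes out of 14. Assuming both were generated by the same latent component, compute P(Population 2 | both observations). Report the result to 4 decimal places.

0.8458

Apply Bayes' rule: the posterior for each component is proportional to its prior times its likelihood at x.
Since both observations come from the same component, the likelihood for component k is f_k(x₁)·f_k(x₂).
  f_1 = [C(14,9)·0.30^9·0.70^5 = 2002·1.9683e-05·0.16807 = 0.00662286] × [0.00141918] = 9.39906e-06
  f_2 = [C(14,9)·0.31^9·0.69^5 = 2002·2.64396e-05·0.156403 = 0.00827875] × [0.00185972] = 1.53962e-05
Multiply by the mixture weights:
  P(Z=1)·f_1 = 0.23 × 9.39906e-06 = 2.16178e-06
  P(Z=2)·f_2 = 0.77 × 1.53962e-05 = 1.1855e-05
Normaliser: 2.16178e-06 + 1.1855e-05 = 1.40168e-05
Responsibility of Population 2: 1.1855e-05 / 1.40168e-05 ≈ 0.8458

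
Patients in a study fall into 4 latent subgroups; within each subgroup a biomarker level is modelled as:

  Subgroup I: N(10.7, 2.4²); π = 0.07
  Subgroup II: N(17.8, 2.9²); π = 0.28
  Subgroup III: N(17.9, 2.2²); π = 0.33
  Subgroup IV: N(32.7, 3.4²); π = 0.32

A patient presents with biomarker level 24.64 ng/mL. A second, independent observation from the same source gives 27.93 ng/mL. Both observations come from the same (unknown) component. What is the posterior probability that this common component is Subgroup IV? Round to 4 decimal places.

0.9926

Posterior ∝ prior × likelihood, so P(k | x) ∝ P(Z=k) f_k(x); normalise over all components.
Since both observations come from the same component, the likelihood for component k is f_k(x₁)·f_k(x₂).
  L_I = [(1/(2.4·√(2π)))·exp(−(24.64−10.7)²/(2·2.4²)) = 0.166226·exp(-16.86837) = 7.84982e-09] × [1.06865e-12] = 8.38871e-21
  L_II = [(1/(2.9·√(2π)))·exp(−(24.64−17.8)²/(2·2.9²)) = 0.137566·exp(-2.78155) = 0.00852123] × [0.00030827] = 2.62684e-06
  L_III = [(1/(2.2·√(2π)))·exp(−(24.64−17.9)²/(2·2.2²)) = 0.181337·exp(-4.69293) = 0.00166101] × [5.55923e-06] = 9.23393e-09
  L_IV = [(1/(3.4·√(2π)))·exp(−(24.64−32.7)²/(2·3.4²)) = 0.117336·exp(-2.80984) = 0.00706531] × [0.0438563] = 0.000309859
Unnormalised posteriors:
  P(Z=I)·L_I = 0.07 × 8.38871e-21 = 5.8721e-22
  P(Z=II)·L_II = 0.28 × 2.62684e-06 = 7.35514e-07
  P(Z=III)·L_III = 0.33 × 9.23393e-09 = 3.0472e-09
  P(Z=IV)·L_IV = 0.32 × 0.000309859 = 9.91548e-05
Normaliser: 5.8721e-22 + 7.35514e-07 + 3.0472e-09 + 9.91548e-05 = 9.98933e-05
Responsibility of Subgroup IV: 9.91548e-05 / 9.98933e-05 ≈ 0.9926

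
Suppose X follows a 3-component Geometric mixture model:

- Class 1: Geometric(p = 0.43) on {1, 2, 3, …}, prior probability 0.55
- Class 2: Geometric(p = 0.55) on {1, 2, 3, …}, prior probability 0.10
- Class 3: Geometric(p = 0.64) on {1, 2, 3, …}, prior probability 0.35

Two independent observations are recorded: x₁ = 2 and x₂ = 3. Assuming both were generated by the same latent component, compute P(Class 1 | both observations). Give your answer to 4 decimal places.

0.6660

Posterior ∝ prior × likelihood, so P(k | x) ∝ w_k f_k(x); normalise over all components.
Since both observations come from the same component, the likelihood for component k is f_k(x₁)·f_k(x₂).
  p_1 = [0.2451] × [0.139707] = 0.0342422
  p_2 = [0.2475] × [0.111375] = 0.0275653
  p_3 = [0.2304] × [0.082944] = 0.0191103
Weight by the priors:
  w_1·p_1 = 0.55 × 0.0342422 = 0.0188332
  w_2·p_2 = 0.10 × 0.0275653 = 0.00275653
  w_3·p_3 = 0.35 × 0.0191103 = 0.0066886
Evidence: 0.0188332 + 0.00275653 + 0.0066886 = 0.0282783
Responsibility of Class 1: 0.0188332 / 0.0282783 ≈ 0.6660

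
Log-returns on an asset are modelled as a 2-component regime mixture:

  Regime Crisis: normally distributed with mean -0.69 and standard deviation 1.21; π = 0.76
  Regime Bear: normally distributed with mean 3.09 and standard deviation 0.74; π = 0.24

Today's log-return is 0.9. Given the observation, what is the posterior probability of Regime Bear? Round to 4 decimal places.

0.0151

P(component k | x) = w_k·f_k(x) / marginal(x), where marginal(x) = Σ_j w_j·f_j(x).
Normal densities:
  f_Crisis = (1/(1.21·√(2π)))·exp(−(0.9−-0.69)²/(2·1.21²)) = 0.329704·exp(-0.86336) = 0.13905
  f_Bear = (1/(0.74·√(2π)))·exp(−(0.9−3.09)²/(2·0.74²)) = 0.539111·exp(-4.37920) = 0.00675796
Unnormalised posteriors:
  w_Crisis·f_Crisis = 0.76 × 0.13905 = 0.105678
  w_Bear·f_Bear = 0.24 × 0.00675796 = 0.00162191
Normaliser: 0.105678 + 0.00162191 = 0.1073
So the posterior for Regime Bear is 0.00162191 / 0.1073 ≈ 0.0151.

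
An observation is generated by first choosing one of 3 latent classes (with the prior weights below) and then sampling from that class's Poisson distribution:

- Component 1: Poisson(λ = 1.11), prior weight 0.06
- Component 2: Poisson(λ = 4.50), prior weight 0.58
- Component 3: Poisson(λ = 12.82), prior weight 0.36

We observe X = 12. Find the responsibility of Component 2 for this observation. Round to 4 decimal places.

By Bayes' theorem, P(k | x) = P(Z=k) f_k(x) / Σ_j P(Z=j) f_j(x).
Component likelihoods at x = 12:
  f_1 = e^(−1.11)·1.11^12/12! = 2.40698e-09
  f_2 = e^(−4.50)·4.50^12/12! = 0.00159915
  f_3 = e^(−12.82)·12.82^12/12! = 0.111343
Weight by the priors:
  P(Z=1)·f_1 = 0.06 × 2.40698e-09 = 1.44419e-10
  P(Z=2)·f_2 = 0.58 × 0.00159915 = 0.000927505
  P(Z=3)·f_3 = 0.36 × 0.111343 = 0.0400836
Marginal: 1.44419e-10 + 0.000927505 + 0.0400836 = 0.0410111
Responsibility of Component 2: 0.000927505 / 0.0410111 ≈ 0.0226

0.0226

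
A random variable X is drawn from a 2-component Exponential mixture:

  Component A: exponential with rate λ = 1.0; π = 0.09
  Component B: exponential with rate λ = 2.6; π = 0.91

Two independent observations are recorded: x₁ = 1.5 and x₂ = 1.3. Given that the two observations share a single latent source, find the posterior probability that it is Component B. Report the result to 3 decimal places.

Apply Bayes' rule: the posterior for each component is proportional to its prior times its likelihood at x.
Since both observations come from the same component, the likelihood for component k is f_k(x₁)·f_k(x₂).
  p_A = [0.22313] × [0.272532] = 0.0608101
  p_B = [0.052629] × [0.0885234] = 0.00465889
Multiply by the mixture weights:
  w_A·p_A = 0.09 × 0.0608101 = 0.00547291
  w_B·p_B = 0.91 × 0.00465889 = 0.00423959
Sum: 0.00547291 + 0.00423959 = 0.0097125
So the posterior for Component B is 0.00423959 / 0.0097125 ≈ 0.437.

0.437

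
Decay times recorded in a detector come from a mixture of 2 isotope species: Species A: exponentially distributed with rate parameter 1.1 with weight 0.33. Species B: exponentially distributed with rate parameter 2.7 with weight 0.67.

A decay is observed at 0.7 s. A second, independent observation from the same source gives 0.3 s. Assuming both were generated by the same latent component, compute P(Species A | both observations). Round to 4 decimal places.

0.2882

Apply Bayes' rule: the posterior for each component is proportional to its prior times its likelihood at x.
Since both observations come from the same component, the likelihood for component k is f_k(x₁)·f_k(x₂).
  L_A = [0.509314] × [0.790816] = 0.402774
  L_B = [0.407894] × [1.20112] = 0.489928
Weight by the priors:
  π_A·L_A = 0.33 × 0.402774 = 0.132915
  π_B·L_B = 0.67 × 0.489928 = 0.328252
Sum: 0.132915 + 0.328252 = 0.461167
P(Species A | x) = 0.132915 / 0.461167 ≈ 0.2882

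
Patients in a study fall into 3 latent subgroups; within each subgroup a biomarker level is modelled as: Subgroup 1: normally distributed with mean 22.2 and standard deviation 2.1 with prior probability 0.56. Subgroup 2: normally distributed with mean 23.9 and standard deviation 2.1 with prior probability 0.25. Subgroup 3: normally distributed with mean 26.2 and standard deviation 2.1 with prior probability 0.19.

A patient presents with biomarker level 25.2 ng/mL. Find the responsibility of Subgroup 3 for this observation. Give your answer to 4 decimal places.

Apply Bayes' rule: the posterior for each component is proportional to its prior times its likelihood at x.
Component likelihoods at x = 25.2 ng/mL:
  L_1 = 0.0684752
  L_2 = 0.156847
  L_3 = 0.16961
Unnormalised posteriors:
  w_1·L_1 = 0.56 × 0.0684752 = 0.0383461
  w_2·L_2 = 0.25 × 0.156847 = 0.0392117
  w_3·L_3 = 0.19 × 0.16961 = 0.0322259
Sum: 0.0383461 + 0.0392117 + 0.0322259 = 0.109784
P(Subgroup 3 | 25.2 ng/mL) = 0.0322259 / 0.109784 ≈ 0.2935

0.2935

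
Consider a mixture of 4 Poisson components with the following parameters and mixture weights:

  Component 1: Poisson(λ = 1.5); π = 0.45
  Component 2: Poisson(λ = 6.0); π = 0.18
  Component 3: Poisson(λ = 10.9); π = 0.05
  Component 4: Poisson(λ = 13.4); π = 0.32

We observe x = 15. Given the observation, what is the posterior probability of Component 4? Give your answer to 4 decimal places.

0.9163

Posterior ∝ prior × likelihood, so P(k | x) ∝ π_k f_k(x); normalise over all components.
Poisson probabilities:
  f_1 = e^(−1.5)·1.5^15/15! = 7.47184e-11
  f_2 = e^(−6.0)·6.0^15/15! = 0.000891256
  f_3 = e^(−10.9)·10.9^15/15! = 0.0514148
  f_4 = e^(−13.4)·13.4^15/15! = 0.0934386
Multiply by the mixture weights:
  π_1·f_1 = 0.45 × 7.47184e-11 = 3.36233e-11
  π_2·f_2 = 0.18 × 0.000891256 = 0.000160426
  π_3·f_3 = 0.05 × 0.0514148 = 0.00257074
  π_4·f_4 = 0.32 × 0.0934386 = 0.0299004
Marginal: 3.36233e-11 + 0.000160426 + 0.00257074 + 0.0299004 = 0.0326315
P(Component 4 | the observation) ≈ 0.9163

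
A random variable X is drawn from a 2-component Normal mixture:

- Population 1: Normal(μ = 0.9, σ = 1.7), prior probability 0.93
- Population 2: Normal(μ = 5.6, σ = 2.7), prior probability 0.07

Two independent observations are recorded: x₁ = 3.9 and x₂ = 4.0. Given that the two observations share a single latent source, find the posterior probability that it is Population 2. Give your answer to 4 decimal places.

Apply Bayes' rule: the posterior for each component is proportional to its prior times its likelihood at x.
Since both observations come from the same component, the likelihood for component k is f_k(x₁)·f_k(x₂).
  f_1 = [(1/(1.7·√(2π)))·exp(−(3.9−0.9)²/(2·1.7²)) = 0.234672·exp(-1.55709) = 0.0494566] × [0.0445031] = 0.00220097
  f_2 = [(1/(2.7·√(2π)))·exp(−(3.9−5.6)²/(2·2.7²)) = 0.147756·exp(-0.19822) = 0.121189] × [0.123963] = 0.0150229
Weight by the priors:
  π_1·f_1 = 0.93 × 0.00220097 = 0.0020469
  π_2·f_2 = 0.07 × 0.0150229 = 0.0010516
Marginal: 0.0020469 + 0.0010516 = 0.00309851
P(Population 2 | x₁, x₂) ≈ 0.3394

0.3394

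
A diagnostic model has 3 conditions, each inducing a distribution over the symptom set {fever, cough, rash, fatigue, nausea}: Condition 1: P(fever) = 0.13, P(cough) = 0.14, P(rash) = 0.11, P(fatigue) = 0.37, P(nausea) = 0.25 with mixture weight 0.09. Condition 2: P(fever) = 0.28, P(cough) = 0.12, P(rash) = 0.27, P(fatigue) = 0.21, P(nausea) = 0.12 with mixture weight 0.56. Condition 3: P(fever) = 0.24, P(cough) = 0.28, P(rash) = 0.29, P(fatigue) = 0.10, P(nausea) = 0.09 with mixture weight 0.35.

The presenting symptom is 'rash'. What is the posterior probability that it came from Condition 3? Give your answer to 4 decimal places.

0.3865

Apply Bayes' rule: the posterior for each component is proportional to its prior times its likelihood at x.
Categorical probabilities:
  f_1 = 0.11
  f_2 = 0.27
  f_3 = 0.29
Prior × likelihood for each component:
  π_1·f_1 = 0.09 × 0.11 = 0.0099
  π_2·f_2 = 0.56 × 0.27 = 0.1512
  π_3·f_3 = 0.35 × 0.29 = 0.1015
Denominator: 0.0099 + 0.1512 + 0.1015 = 0.2626
So the posterior for Condition 3 is 0.1015 / 0.2626 ≈ 0.3865.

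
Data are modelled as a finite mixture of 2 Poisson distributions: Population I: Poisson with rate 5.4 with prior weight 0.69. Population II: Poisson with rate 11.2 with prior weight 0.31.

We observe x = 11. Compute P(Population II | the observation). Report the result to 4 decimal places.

0.8060

The responsibility of component k is π_k f_k(x) divided by Σ_j π_j f_j(x).
Component likelihoods at x = 11:
  f_I = 0.0128821
  f_II = 0.119164
Weight by the priors:
  π_I·f_I = 0.69 × 0.0128821 = 0.00888862
  π_II·f_II = 0.31 × 0.119164 = 0.0369408
Denominator: 0.00888862 + 0.0369408 = 0.0458294
P(Population II | the observation) = 0.0369408 / 0.0458294 ≈ 0.8060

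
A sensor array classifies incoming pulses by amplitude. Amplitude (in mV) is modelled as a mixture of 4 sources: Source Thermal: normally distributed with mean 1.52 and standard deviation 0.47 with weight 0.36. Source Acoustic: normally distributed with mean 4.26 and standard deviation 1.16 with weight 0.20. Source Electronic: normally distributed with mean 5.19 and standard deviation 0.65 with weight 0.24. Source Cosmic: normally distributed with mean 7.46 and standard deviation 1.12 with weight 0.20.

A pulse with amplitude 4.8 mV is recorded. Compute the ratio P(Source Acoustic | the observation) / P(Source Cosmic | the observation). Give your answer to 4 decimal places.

14.5395

Posterior odds = (π_i f_i(x)) / (π_j f_j(x)); the normalising sum cancels.
Normal densities:
  p_Thermal = 2.25518e-11
  p_Acoustic = 0.308599
  p_Electronic = 0.512653
  p_Cosmic = 0.0212249
Posterior odds = (π_Acoustic·p_Acoustic) / (π_Cosmic·p_Cosmic) = (0.20·0.308599) / (0.20·0.0212249) = 0.0617199 / 0.00424498 ≈ 14.5395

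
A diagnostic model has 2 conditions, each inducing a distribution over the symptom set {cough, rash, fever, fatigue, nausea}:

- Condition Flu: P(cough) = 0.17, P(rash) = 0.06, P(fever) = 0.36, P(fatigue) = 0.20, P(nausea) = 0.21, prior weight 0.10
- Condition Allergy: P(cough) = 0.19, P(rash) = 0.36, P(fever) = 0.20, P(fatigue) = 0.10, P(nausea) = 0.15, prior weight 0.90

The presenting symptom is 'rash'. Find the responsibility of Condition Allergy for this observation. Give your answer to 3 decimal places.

0.982

By Bayes' theorem, P(k | x) = P(Z=k) f_k(x) / Σ_j P(Z=j) f_j(x).
Evaluate each component's likelihood at the observed value:
  f_Flu = P(rash | comp) = 0.06
  f_Allergy = P(rash | comp) = 0.36
Multiply by the mixture weights:
  P(Z=Flu)·f_Flu = 0.10 × 0.06 = 0.006
  P(Z=Allergy)·f_Allergy = 0.90 × 0.36 = 0.324
Marginal: 0.006 + 0.324 = 0.33
So the posterior for Condition Allergy is 0.324 / 0.33 ≈ 0.982.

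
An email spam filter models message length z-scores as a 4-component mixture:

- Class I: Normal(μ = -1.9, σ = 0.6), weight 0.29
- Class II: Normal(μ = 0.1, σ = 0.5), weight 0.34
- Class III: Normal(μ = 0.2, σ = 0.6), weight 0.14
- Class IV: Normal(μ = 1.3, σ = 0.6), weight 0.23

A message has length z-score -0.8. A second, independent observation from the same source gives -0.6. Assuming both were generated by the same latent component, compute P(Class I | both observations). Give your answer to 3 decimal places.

By Bayes' theorem, P(k | x) = w_k f_k(x) / Σ_j w_j f_j(x).
Since both observations come from the same component, the likelihood for component k is f_k(x₁)·f_k(x₂).
  f_I = [(1/(0.6·√(2π)))·exp(−(-0.8−-1.9)²/(2·0.6²)) = 0.664904·exp(-1.68056) = 0.123852] × [0.0635877] = 0.00787546
  f_II = [(1/(0.5·√(2π)))·exp(−(-0.8−0.1)²/(2·0.5²)) = 0.797885·exp(-1.62000) = 0.1579] × [0.299455] = 0.047284
  f_III = [(1/(0.6·√(2π)))·exp(−(-0.8−0.2)²/(2·0.6²)) = 0.664904·exp(-1.38889) = 0.165795] × [0.27335] = 0.0453201
  f_IV = [(1/(0.6·√(2π)))·exp(−(-0.8−1.3)²/(2·0.6²)) = 0.664904·exp(-6.12500) = 0.00145447] × [0.00441829] = 6.42628e-06
Weight by the priors:
  w_I·f_I = 0.29 × 0.00787546 = 0.00228388
  w_II·f_II = 0.34 × 0.047284 = 0.0160766
  w_III·f_III = 0.14 × 0.0453201 = 0.00634482
  w_IV·f_IV = 0.23 × 6.42628e-06 = 1.47804e-06
Normaliser: 0.00228388 + 0.0160766 + 0.00634482 + 1.47804e-06 = 0.0247068
Responsibility of Class I: 0.00228388 / 0.0247068 ≈ 0.092

0.092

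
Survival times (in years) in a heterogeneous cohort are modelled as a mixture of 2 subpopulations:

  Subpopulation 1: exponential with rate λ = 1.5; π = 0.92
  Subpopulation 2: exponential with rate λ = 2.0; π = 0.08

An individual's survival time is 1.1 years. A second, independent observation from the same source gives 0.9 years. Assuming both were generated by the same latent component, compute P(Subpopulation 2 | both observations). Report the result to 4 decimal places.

Apply Bayes' rule: the posterior for each component is proportional to its prior times its likelihood at x.
Since both observations come from the same component, the likelihood for component k is f_k(x₁)·f_k(x₂).
  L_1 = [1.5·e^(−1.5·1.1) = 1.5·e^(−1.6500) = 0.288075] × [0.38886] = 0.112021
  L_2 = [2.0·e^(−2.0·1.1) = 2.0·e^(−2.2000) = 0.221606] × [0.330598] = 0.0732626
Prior × likelihood for each component:
  P(Z=1)·L_1 = 0.92 × 0.112021 = 0.103059
  P(Z=2)·L_2 = 0.08 × 0.0732626 = 0.005861
Evidence: 0.103059 + 0.005861 = 0.10892
Responsibility of Subpopulation 2: 0.005861 / 0.10892 ≈ 0.0538

0.0538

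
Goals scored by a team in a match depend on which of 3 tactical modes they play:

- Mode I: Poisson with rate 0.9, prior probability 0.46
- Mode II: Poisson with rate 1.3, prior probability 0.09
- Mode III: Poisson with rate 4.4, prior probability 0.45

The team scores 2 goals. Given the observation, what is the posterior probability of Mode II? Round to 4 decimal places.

By Bayes' theorem, P(k | x) = π_k f_k(x) / Σ_j π_j f_j(x).
Evaluate each component's likelihood at the observed value:
  f_I = e^(−0.9)·0.9^2/2! = 0.164661
  f_II = e^(−1.3)·1.3^2/2! = 0.230289
  f_III = e^(−4.4)·4.4^2/2! = 0.118845
Unnormalised posteriors:
  π_I·f_I = 0.46 × 0.164661 = 0.0757439
  π_II·f_II = 0.09 × 0.230289 = 0.020726
  π_III·f_III = 0.45 × 0.118845 = 0.0534801
Evidence: 0.0757439 + 0.020726 + 0.0534801 = 0.14995
Responsibility of Mode II: 0.020726 / 0.14995 ≈ 0.1382

0.1382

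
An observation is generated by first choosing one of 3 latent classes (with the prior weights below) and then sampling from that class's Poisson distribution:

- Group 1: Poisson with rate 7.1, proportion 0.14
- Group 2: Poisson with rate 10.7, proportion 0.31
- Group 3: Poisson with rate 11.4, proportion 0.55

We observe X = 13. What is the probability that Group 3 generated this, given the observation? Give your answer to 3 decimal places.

0.650

The responsibility of component k is w_k f_k(x) divided by Σ_j w_j f_j(x).
Poisson probabilities:
  p_1 = 0.0154379
  p_2 = 0.0872485
  p_3 = 0.0987474
Multiply by the mixture weights:
  w_1·p_1 = 0.14 × 0.0154379 = 0.0021613
  w_2·p_2 = 0.31 × 0.0872485 = 0.027047
  w_3·p_3 = 0.55 × 0.0987474 = 0.0543111
Normaliser: 0.0021613 + 0.027047 + 0.0543111 = 0.0835194
So the posterior for Group 3 is 0.0543111 / 0.0835194 ≈ 0.650.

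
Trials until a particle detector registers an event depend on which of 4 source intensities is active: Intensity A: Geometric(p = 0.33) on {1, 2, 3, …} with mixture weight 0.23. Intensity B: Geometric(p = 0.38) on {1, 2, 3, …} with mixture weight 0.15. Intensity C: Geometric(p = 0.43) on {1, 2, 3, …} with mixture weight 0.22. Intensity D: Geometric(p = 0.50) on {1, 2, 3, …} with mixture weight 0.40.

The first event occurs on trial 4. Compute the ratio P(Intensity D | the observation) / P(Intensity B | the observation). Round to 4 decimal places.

1.8403

The posterior odds equal the prior odds times the likelihood ratio: (π_i/π_j)·(f_i(x)/f_j(x)).
Component likelihoods at x = 4:
  L_A = 0.33·(1−0.33)^3 = 0.33·0.300763 = 0.0992518
  L_B = 0.38·(1−0.38)^3 = 0.38·0.238328 = 0.0905646
  L_C = 0.43·(1−0.43)^3 = 0.43·0.185193 = 0.079633
  L_D = 0.50·(1−0.50)^3 = 0.50·0.125 = 0.0625
Posterior odds = (π_D·L_D) / (π_B·L_B) = (0.40·0.0625) / (0.15·0.0905646) = 0.025 / 0.0135847 ≈ 1.8403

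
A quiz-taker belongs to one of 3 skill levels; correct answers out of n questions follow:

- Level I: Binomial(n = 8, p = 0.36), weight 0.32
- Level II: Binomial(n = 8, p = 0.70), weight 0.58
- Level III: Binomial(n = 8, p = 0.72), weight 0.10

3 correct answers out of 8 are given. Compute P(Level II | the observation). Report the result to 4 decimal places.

0.2248

P(component k | x) = w_k·f_k(x) / marginal(x), where marginal(x) = Σ_j w_j·f_j(x).
Component likelihoods at x = 3 correct answers out of 8:
  f_I = C(8,3)·0.36^3·0.64^5 = 56·0.046656·0.107374 = 0.28054
  f_II = C(8,3)·0.70^3·0.30^5 = 56·0.343·0.00243 = 0.0466754
  f_III = C(8,3)·0.72^3·0.28^5 = 56·0.373248·0.00172104 = 0.0359729
Unnormalised posteriors:
  w_I·f_I = 0.32 × 0.28054 = 0.0897729
  w_II·f_II = 0.58 × 0.0466754 = 0.0270718
  w_III·f_III = 0.10 × 0.0359729 = 0.00359729
Marginal: 0.0897729 + 0.0270718 + 0.00359729 = 0.120442
So the posterior for Level II is 0.0270718 / 0.120442 ≈ 0.2248.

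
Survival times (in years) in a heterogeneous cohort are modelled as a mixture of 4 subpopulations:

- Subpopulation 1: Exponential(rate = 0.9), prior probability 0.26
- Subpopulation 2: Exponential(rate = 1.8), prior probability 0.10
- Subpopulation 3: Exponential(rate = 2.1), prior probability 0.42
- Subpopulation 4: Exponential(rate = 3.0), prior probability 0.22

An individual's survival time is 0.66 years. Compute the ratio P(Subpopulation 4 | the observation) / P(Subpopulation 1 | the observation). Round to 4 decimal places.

Only the two components matter; the odds are (π_i f_i(x)) / (π_j f_j(x)).
Evaluate each component's likelihood at the observed value:
  p_1 = 0.496903
  p_2 = 0.548695
  p_3 = 0.525155
  p_4 = 0.414208
Odds = (0.22/0.26) × (0.414208/0.496903) = 0.846154 × 0.833579 ≈ 0.7053

0.7053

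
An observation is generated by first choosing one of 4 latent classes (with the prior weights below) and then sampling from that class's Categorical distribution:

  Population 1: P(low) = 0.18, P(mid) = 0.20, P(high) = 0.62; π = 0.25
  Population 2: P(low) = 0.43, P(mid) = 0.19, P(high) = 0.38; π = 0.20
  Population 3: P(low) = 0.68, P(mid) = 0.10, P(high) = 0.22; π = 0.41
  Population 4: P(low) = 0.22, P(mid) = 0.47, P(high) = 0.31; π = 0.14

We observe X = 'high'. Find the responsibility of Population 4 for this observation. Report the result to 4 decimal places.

By Bayes' theorem, P(k | x) = w_k f_k(x) / Σ_j w_j f_j(x).
Categorical probabilities:
  L_1 = 0.62
  L_2 = 0.38
  L_3 = 0.22
  L_4 = 0.31
Weight by the priors:
  w_1·L_1 = 0.25 × 0.62 = 0.155
  w_2·L_2 = 0.20 × 0.38 = 0.076
  w_3·L_3 = 0.41 × 0.22 = 0.0902
  w_4·L_4 = 0.14 × 0.31 = 0.0434
Evidence: 0.155 + 0.076 + 0.0902 + 0.0434 = 0.3646
P(Population 4 | the observation) ≈ 0.1190

0.1190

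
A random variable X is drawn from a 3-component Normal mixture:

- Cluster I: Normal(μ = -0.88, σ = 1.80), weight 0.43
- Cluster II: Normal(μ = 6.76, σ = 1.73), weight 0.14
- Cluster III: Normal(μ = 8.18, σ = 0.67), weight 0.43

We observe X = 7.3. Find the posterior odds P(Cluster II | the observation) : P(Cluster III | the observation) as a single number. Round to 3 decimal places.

The posterior odds equal the prior odds times the likelihood ratio: (π_i/π_j)·(f_i(x)/f_j(x)).
Component likelihoods at x = 7.3:
  L_I = (1/(1.80·√(2π)))·exp(−(7.3−-0.88)²/(2·1.80²)) = 0.221635·exp(-10.32599) = 7.26303e-06
  L_II = (1/(1.73·√(2π)))·exp(−(7.3−6.76)²/(2·1.73²)) = 0.230602·exp(-0.04872) = 0.219638
  L_III = (1/(0.67·√(2π)))·exp(−(7.3−8.18)²/(2·0.67²)) = 0.595436·exp(-0.86255) = 0.251324
Posterior odds = (π_II·L_II) / (π_III·L_III) = (0.14·0.219638) / (0.43·0.251324) = 0.0307493 / 0.108069 ≈ 0.285

0.285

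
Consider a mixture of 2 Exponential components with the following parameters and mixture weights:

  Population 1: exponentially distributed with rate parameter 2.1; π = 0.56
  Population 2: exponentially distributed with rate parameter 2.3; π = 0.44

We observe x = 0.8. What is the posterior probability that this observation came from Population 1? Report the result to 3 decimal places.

0.577

Apply Bayes' rule: the posterior for each component is proportional to its prior times its likelihood at x.
Evaluate each component's likelihood at the observed value:
  p_1 = 2.1·e^(−2.1·0.8) = 2.1·e^(−1.6800) = 0.391385
  p_2 = 2.3·e^(−2.3·0.8) = 2.3·e^(−1.8400) = 0.36528
Prior × likelihood for each component:
  P(Z=1)·p_1 = 0.56 × 0.391385 = 0.219176
  P(Z=2)·p_2 = 0.44 × 0.36528 = 0.160723
Denominator: 0.219176 + 0.160723 = 0.379899
P(Population 1 | x) = 0.219176 / 0.379899 ≈ 0.577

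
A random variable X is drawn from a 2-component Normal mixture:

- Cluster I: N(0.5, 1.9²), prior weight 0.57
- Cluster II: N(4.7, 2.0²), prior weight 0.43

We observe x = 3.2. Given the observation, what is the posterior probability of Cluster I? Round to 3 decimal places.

0.402

Posterior ∝ prior × likelihood, so P(k | x) ∝ π_k f_k(x); normalise over all components.
Normal densities:
  p_I = (1/(1.9·√(2π)))·exp(−(3.2−0.5)²/(2·1.9²)) = 0.209970·exp(-1.00970) = 0.0764982
  p_II = (1/(2.0·√(2π)))·exp(−(3.2−4.7)²/(2·2.0²)) = 0.199471·exp(-0.28125) = 0.150569
Unnormalised posteriors:
  π_I·p_I = 0.57 × 0.0764982 = 0.043604
  π_II·p_II = 0.43 × 0.150569 = 0.0647445
Denominator: 0.043604 + 0.0647445 = 0.108349
P(Cluster I | the observation) ≈ 0.402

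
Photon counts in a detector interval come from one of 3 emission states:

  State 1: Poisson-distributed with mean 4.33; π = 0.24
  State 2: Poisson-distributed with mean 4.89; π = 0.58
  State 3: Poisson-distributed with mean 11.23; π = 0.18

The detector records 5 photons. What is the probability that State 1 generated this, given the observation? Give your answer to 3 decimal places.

By Bayes' theorem, P(k | x) = π_k f_k(x) / Σ_j π_j f_j(x).
Evaluate each component's likelihood at the observed value:
  f_1 = 0.167018
  f_2 = 0.175252
  f_3 = 0.0197511
Unnormalised posteriors:
  π_1·f_1 = 0.24 × 0.167018 = 0.0400843
  π_2·f_2 = 0.58 × 0.175252 = 0.101646
  π_3·f_3 = 0.18 × 0.0197511 = 0.00355519
Marginal: 0.0400843 + 0.101646 + 0.00355519 = 0.145286
P(State 1 | 5 photons) ≈ 0.276

0.276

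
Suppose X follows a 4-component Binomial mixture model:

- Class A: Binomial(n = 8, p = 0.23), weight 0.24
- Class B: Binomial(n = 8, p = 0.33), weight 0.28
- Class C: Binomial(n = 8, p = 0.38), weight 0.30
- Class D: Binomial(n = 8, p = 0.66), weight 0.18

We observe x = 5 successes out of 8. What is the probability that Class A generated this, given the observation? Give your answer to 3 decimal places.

0.038

P(component k | x) = π_k·f_k(x) / marginal(x), where marginal(x) = Σ_j π_j·f_j(x).
Evaluate each component's likelihood at the observed value:
  f_A = C(8,5)·0.23^5·0.77^3 = 56·0.000643634·0.456533 = 0.0164551
  f_B = C(8,5)·0.33^5·0.67^3 = 56·0.00391354·0.300763 = 0.0659147
  f_C = C(8,5)·0.38^5·0.62^3 = 56·0.00792352·0.238328 = 0.10575
  f_D = C(8,5)·0.66^5·0.34^3 = 56·0.125233·0.039304 = 0.275641
Multiply by the mixture weights:
  π_A·f_A = 0.24 × 0.0164551 = 0.00394921
  π_B·f_B = 0.28 × 0.0659147 = 0.0184561
  π_C·f_C = 0.30 × 0.10575 = 0.0317251
  π_D·f_D = 0.18 × 0.275641 = 0.0496155
Normaliser: 0.00394921 + 0.0184561 + 0.0317251 + 0.0496155 = 0.103746
So the posterior for Class A is 0.00394921 / 0.103746 ≈ 0.038.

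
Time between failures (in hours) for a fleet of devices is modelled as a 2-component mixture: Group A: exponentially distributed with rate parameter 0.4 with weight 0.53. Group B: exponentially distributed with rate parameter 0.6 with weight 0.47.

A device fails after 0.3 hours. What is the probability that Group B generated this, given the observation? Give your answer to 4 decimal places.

0.5561

The responsibility of component k is P(Z=k) f_k(x) divided by Σ_j P(Z=j) f_j(x).
Component likelihoods at x = 0.3 hours:
  L_A = 0.354768
  L_B = 0.501162
Weight by the priors:
  P(Z=A)·L_A = 0.53 × 0.354768 = 0.188027
  P(Z=B)·L_B = 0.47 × 0.501162 = 0.235546
Denominator: 0.188027 + 0.235546 = 0.423573
Responsibility of Group B: 0.235546 / 0.423573 ≈ 0.5561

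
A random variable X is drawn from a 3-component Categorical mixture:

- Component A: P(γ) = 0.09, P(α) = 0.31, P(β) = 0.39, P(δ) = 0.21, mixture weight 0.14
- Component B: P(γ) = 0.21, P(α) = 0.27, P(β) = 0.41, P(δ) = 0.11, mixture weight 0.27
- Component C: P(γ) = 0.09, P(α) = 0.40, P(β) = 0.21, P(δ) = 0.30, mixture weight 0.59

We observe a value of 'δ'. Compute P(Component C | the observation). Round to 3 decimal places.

The responsibility of component k is w_k f_k(x) divided by Σ_j w_j f_j(x).
Categorical probabilities:
  f_A = 0.21
  f_B = 0.11
  f_C = 0.3
Unnormalised posteriors:
  w_A·f_A = 0.14 × 0.21 = 0.0294
  w_B·f_B = 0.27 × 0.11 = 0.0297
  w_C·f_C = 0.59 × 0.3 = 0.177
Evidence: 0.0294 + 0.0297 + 0.177 = 0.2361
Responsibility of Component C: 0.177 / 0.2361 ≈ 0.750

0.750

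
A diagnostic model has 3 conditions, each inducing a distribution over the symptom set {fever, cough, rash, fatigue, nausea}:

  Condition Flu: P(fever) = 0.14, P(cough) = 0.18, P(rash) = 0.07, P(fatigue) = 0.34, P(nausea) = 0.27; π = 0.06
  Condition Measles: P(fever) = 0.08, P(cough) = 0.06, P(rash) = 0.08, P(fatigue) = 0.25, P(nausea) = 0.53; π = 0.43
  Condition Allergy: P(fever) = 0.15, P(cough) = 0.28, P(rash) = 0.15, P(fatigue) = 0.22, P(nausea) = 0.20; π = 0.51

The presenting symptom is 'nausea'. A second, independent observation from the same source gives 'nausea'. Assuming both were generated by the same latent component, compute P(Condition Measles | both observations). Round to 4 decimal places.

Apply Bayes' rule: the posterior for each component is proportional to its prior times its likelihood at x.
Since both observations come from the same component, the likelihood for component k is f_k(x₁)·f_k(x₂).
  L_Flu = [P(nausea | comp) = 0.27] × [0.27] = 0.0729
  L_Measles = [P(nausea | comp) = 0.53] × [0.53] = 0.2809
  L_Allergy = [P(nausea | comp) = 0.20] × [0.2] = 0.04
Multiply by the mixture weights:
  P(Z=Flu)·L_Flu = 0.06 × 0.0729 = 0.004374
  P(Z=Measles)·L_Measles = 0.43 × 0.2809 = 0.120787
  P(Z=Allergy)·L_Allergy = 0.51 × 0.04 = 0.0204
Sum: 0.004374 + 0.120787 + 0.0204 = 0.145561
P(Condition Measles | x₁, x₂) = 0.120787 / 0.145561 ≈ 0.8298

0.8298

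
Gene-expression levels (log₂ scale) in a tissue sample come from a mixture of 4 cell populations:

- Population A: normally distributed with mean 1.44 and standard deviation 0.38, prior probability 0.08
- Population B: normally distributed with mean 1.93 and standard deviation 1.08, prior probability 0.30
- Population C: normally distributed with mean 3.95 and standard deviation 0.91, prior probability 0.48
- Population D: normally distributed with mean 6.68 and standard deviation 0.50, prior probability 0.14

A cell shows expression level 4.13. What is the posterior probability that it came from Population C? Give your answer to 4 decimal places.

0.9368

Posterior ∝ prior × likelihood, so P(k | x) ∝ P(Z=k) f_k(x); normalise over all components.
Evaluate each component's likelihood at the observed value:
  f_A = (1/(0.38·√(2π)))·exp(−(4.13−1.44)²/(2·0.38²)) = 1.049848·exp(-25.05575) = 1.37897e-11
  f_B = (1/(1.08·√(2π)))·exp(−(4.13−1.93)²/(2·1.08²)) = 0.369391·exp(-2.07476) = 0.0463905
  f_C = (1/(0.91·√(2π)))·exp(−(4.13−3.95)²/(2·0.91²)) = 0.438398·exp(-0.01956) = 0.429905
  f_D = (1/(0.50·√(2π)))·exp(−(4.13−6.68)²/(2·0.50²)) = 0.797885·exp(-13.00500) = 1.79449e-06
Prior × likelihood for each component:
  P(Z=A)·f_A = 0.08 × 1.37897e-11 = 1.10317e-12
  P(Z=B)·f_B = 0.30 × 0.0463905 = 0.0139172
  P(Z=C)·f_C = 0.48 × 0.429905 = 0.206354
  P(Z=D)·f_D = 0.14 × 1.79449e-06 = 2.51228e-07
Marginal: 1.10317e-12 + 0.0139172 + 0.206354 + 2.51228e-07 = 0.220272
So the posterior for Population C is 0.206354 / 0.220272 ≈ 0.9368.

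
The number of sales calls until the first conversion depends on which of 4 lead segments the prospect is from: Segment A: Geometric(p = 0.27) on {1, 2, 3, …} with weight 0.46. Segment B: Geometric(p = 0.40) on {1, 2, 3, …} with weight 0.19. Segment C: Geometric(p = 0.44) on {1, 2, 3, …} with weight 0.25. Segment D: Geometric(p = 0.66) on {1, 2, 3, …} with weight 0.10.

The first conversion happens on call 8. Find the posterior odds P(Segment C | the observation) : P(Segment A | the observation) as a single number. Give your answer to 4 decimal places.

0.1385

Only the two components matter; the odds are (π_i f_i(x)) / (π_j f_j(x)).
Geometric probabilities:
  p_A = 0.029828
  p_B = 0.0111974
  p_C = 0.00759922
  p_D = 0.000346654
Odds = (0.25/0.46) × (0.00759922/0.029828) = 0.543478 × 0.254768 ≈ 0.1385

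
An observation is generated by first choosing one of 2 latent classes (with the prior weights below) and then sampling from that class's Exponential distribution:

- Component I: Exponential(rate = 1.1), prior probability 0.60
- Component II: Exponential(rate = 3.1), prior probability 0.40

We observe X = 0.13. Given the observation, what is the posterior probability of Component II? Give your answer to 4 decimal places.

P(component k | x) = π_k·f_k(x) / marginal(x), where marginal(x) = Σ_j π_j·f_j(x).
Component likelihoods at x = 0.13:
  p_I = 0.953429
  p_II = 2.07177
Multiply by the mixture weights:
  π_I·p_I = 0.60 × 0.953429 = 0.572058
  π_II·p_II = 0.40 × 2.07177 = 0.828707
Denominator: 0.572058 + 0.828707 = 1.40076
P(Component II | x) ≈ 0.5916

0.5916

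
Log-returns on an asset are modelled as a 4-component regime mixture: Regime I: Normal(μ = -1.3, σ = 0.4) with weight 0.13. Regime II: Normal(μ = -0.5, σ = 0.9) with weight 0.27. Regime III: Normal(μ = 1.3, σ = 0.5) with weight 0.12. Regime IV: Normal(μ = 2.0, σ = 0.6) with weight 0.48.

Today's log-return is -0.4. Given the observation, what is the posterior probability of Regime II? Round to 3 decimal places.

0.917

P(component k | x) = P(Z=k)·f_k(x) / marginal(x), where marginal(x) = Σ_j P(Z=j)·f_j(x).
Component likelihoods at x = -0.4:
  p_I = 0.0793491
  p_II = 0.440541
  p_III = 0.00246444
  p_IV = 0.00022305
Unnormalised posteriors:
  P(Z=I)·p_I = 0.13 × 0.0793491 = 0.0103154
  P(Z=II)·p_II = 0.27 × 0.440541 = 0.118946
  P(Z=III)·p_III = 0.12 × 0.00246444 = 0.000295733
  P(Z=IV)·p_IV = 0.48 × 0.00022305 = 0.000107064
Denominator: 0.0103154 + 0.118946 + 0.000295733 + 0.000107064 = 0.129664
So the posterior for Regime II is 0.118946 / 0.129664 ≈ 0.917.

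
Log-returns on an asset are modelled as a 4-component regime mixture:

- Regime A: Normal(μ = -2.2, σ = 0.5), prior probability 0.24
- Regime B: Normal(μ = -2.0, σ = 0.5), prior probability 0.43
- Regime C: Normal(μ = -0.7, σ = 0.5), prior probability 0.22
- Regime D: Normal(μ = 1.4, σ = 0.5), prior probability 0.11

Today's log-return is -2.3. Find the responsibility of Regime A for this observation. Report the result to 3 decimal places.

0.395

Posterior ∝ prior × likelihood, so P(k | x) ∝ π_k f_k(x); normalise over all components.
Evaluate each component's likelihood at the observed value:
  p_A = 0.782085
  p_B = 0.666449
  p_C = 0.00476818
  p_D = 1.02555e-12
Prior × likelihood for each component:
  π_A·p_A = 0.24 × 0.782085 = 0.1877
  π_B·p_B = 0.43 × 0.666449 = 0.286573
  π_C·p_C = 0.22 × 0.00476818 = 0.001049
  π_D·p_D = 0.11 × 1.02555e-12 = 1.12811e-13
Marginal: 0.1877 + 0.286573 + 0.001049 + 1.12811e-13 = 0.475323
Responsibility of Regime A: 0.1877 / 0.475323 ≈ 0.395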